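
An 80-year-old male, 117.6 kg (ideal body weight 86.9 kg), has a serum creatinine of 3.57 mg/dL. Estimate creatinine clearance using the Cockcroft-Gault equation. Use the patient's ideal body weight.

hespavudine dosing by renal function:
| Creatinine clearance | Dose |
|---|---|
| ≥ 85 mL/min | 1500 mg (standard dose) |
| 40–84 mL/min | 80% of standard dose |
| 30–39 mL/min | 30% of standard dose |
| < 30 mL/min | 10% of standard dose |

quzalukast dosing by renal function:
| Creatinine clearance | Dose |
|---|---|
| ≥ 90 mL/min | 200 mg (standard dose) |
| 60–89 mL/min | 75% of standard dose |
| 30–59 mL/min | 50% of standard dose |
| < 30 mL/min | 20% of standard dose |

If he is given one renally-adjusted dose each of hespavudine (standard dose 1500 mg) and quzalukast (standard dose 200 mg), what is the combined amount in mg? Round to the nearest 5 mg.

190 mg

CrCl = (140 − 80) × 86.9 / (72 × 3.57) = 5214.0 / 257.04 ≈ 20.3 mL/min
CrCl ≈ 20 mL/min.
hespavudine: < 30 mL/min → 10% of 1500 mg = 150 mg.
quzalukast: < 30 mL/min → 20% of 200 mg = 40 mg.
Total = 150 + 40 = 190 mg.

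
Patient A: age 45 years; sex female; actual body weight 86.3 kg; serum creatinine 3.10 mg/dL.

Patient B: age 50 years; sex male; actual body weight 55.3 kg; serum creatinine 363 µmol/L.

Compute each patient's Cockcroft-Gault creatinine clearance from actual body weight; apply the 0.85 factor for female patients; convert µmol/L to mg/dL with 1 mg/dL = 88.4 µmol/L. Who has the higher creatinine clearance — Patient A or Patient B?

Patient A

Patient A: CrCl = (140 − 45) × 86.3 / (72 × 3.1) × 0.85 = 8198.5 / 223.20 × 0.85 ≈ 31.2 mL/min
Patient B: SCr = 363 / 88.4 = 4.106 mg/dL
Patient B: CrCl = (140 − 50) × 55.3 / (72 × 4.106) = 4977.0 / 295.63 ≈ 16.8 mL/min
31.2 vs 16.8 mL/min → Patient A is higher.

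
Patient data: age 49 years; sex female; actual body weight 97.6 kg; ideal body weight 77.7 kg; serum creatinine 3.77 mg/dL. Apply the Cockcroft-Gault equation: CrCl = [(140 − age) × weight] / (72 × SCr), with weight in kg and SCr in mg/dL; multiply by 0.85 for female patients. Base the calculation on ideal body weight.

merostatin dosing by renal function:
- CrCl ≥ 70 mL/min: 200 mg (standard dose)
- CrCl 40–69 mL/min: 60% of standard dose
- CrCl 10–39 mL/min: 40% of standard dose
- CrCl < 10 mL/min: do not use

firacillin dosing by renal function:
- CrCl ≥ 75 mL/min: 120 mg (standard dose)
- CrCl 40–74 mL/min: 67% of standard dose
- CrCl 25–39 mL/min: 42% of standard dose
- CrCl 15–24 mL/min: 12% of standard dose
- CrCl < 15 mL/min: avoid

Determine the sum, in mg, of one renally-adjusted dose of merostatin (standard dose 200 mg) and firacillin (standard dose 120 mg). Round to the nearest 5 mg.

CrCl = (140 − 49) × 77.7 / (72 × 3.77) × 0.85 = 7070.7 / 271.44 × 0.85 ≈ 22.1 mL/min
CrCl ≈ 22 mL/min.
merostatin: 10–39 mL/min → 40% of 200 mg = 80 mg.
firacillin: 15–24 mL/min → 12% of 120 mg = 14.4 mg.
Total = 80 + 14.4 = 94.4 mg.

95 mg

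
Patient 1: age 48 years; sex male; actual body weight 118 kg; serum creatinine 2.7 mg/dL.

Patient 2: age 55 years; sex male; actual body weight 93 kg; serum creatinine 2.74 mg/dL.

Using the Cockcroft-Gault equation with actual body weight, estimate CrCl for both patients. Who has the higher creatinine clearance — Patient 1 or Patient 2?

Patient 1: CrCl = (140 − 48) × 118 / (72 × 2.7) = 10856.0 / 194.40 ≈ 55.8 mL/min
Patient 2: CrCl = (140 − 55) × 93 / (72 × 2.74) = 7905.0 / 197.28 ≈ 40.1 mL/min
55.8 vs 40.1 mL/min → Patient 1 is higher.

Patient 1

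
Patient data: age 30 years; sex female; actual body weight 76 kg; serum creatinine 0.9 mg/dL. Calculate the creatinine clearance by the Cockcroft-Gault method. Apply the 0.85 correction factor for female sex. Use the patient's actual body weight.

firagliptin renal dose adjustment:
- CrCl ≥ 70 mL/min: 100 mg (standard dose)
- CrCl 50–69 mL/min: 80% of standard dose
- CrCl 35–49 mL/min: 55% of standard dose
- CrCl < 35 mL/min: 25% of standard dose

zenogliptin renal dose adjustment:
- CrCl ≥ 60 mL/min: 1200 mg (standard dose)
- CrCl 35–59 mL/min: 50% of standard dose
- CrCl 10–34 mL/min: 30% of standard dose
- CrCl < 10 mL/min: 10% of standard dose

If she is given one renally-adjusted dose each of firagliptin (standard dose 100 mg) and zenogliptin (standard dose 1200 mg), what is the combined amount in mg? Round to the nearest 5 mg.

CrCl = (140 − 30) × 76 / (72 × 0.9) × 0.85 = 8360.0 / 64.80 × 0.85 ≈ 109.7 mL/min
CrCl ≈ 110 mL/min.
firagliptin: ≥ 70 mL/min → 100% of 100 mg = 100 mg.
zenogliptin: ≥ 60 mL/min → 100% of 1200 mg = 1200 mg.
Total = 100 + 1200 = 1300 mg.

1300 mg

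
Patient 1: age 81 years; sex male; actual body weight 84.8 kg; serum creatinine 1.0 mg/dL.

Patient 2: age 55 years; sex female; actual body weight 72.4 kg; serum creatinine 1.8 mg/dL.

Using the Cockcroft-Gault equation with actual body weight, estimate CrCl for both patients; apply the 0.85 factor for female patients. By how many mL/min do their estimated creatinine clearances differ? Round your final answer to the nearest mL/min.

29 mL/min

Patient 1: CrCl = (140 − 81) × 84.8 / (72 × 1) = 5003.2 / 72.00 ≈ 69.5 mL/min
Patient 2: CrCl = (140 − 55) × 72.4 / (72 × 1.8) × 0.85 = 6154.0 / 129.60 × 0.85 ≈ 40.4 mL/min
|69.5 − 40.4| = 29.1 mL/min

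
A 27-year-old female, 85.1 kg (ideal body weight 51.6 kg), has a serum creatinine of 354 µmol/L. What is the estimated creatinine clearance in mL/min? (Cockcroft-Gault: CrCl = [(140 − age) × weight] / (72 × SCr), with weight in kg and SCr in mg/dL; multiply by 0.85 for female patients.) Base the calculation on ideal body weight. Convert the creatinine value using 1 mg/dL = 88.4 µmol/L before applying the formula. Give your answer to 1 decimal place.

SCr = 354 / 88.4 = 4.005 mg/dL
CrCl = (140 − 27) × 51.6 / (72 × 4.005) × 0.85 = 5830.8 / 288.36 × 0.85 ≈ 17.2 mL/min

17.2 mL/min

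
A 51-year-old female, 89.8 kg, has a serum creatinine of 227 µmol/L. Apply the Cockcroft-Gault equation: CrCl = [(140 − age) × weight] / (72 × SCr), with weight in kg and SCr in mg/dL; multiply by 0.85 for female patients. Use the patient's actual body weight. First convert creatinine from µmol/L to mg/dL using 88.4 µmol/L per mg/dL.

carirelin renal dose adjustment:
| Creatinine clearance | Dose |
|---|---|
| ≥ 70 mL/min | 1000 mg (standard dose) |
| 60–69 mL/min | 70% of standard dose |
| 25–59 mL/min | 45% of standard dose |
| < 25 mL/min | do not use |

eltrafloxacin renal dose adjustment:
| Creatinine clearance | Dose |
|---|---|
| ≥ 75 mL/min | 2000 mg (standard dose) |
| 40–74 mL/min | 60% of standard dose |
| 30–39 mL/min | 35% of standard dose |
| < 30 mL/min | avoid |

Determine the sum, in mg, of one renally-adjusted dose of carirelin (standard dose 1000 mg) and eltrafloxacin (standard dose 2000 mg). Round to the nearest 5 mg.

SCr = 227 / 88.4 = 2.568 mg/dL
CrCl = (140 − 51) × 89.8 / (72 × 2.568) × 0.85 = 7992.2 / 184.90 × 0.85 ≈ 36.7 mL/min
CrCl ≈ 37 mL/min.
carirelin: 25–59 mL/min → 45% of 1000 mg = 450 mg.
eltrafloxacin: 30–39 mL/min → 35% of 2000 mg = 700 mg.
Total = 450 + 700 = 1150 mg.

1150 mg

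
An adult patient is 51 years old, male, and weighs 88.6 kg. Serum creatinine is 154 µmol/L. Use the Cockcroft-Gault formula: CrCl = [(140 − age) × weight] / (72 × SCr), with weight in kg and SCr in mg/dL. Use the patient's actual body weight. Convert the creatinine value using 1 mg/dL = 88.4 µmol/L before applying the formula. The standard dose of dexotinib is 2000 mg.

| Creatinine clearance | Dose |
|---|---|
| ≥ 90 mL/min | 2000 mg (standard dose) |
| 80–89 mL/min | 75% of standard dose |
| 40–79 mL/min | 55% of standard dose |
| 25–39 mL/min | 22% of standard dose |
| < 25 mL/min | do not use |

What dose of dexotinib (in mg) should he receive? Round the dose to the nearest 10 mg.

1100 mg

SCr = 154 / 88.4 = 1.742 mg/dL
CrCl = (140 − 51) × 88.6 / (72 × 1.742) = 7885.4 / 125.42 ≈ 62.9 mL/min
CrCl ≈ 63 mL/min → bracket 40–79 mL/min.
55% of 2000 mg = 1100 mg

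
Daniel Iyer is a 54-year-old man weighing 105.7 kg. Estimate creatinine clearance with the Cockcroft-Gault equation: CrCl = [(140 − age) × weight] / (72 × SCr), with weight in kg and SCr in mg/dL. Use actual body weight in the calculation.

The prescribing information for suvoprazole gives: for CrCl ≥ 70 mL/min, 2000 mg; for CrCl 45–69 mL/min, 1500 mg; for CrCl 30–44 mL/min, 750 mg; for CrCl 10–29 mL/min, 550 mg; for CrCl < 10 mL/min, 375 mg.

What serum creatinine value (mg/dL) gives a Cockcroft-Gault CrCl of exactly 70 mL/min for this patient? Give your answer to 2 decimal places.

1.80 mg/dL

Standard dose requires CrCl ≥ 70 mL/min.
Set (140 − 54) × 105.7 / (72 × SCr) = 70
SCr = (140 − 54) × 105.7 / (72 × 70) = 1.804 mg/dL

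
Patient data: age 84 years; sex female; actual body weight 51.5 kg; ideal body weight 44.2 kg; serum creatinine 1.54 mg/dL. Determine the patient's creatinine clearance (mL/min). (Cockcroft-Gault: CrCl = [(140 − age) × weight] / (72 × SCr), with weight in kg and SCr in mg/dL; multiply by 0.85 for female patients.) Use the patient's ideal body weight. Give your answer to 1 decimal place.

CrCl = (140 − 84) × 44.2 / (72 × 1.54) × 0.85 = 2475.2 / 110.88 × 0.85 ≈ 19.0 mL/min

19.0 mL/min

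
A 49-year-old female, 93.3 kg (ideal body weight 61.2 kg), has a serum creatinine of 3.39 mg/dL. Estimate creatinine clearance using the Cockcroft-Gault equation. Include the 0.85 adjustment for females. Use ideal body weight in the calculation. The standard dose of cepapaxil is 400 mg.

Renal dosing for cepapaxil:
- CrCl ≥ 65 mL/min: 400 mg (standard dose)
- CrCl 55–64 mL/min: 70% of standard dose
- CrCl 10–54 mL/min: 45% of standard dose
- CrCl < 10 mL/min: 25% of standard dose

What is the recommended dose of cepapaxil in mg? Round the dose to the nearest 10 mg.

180 mg

CrCl = (140 − 49) × 61.2 / (72 × 3.39) × 0.85 = 5569.2 / 244.08 × 0.85 ≈ 19.4 mL/min
CrCl ≈ 19 mL/min → bracket 10–54 mL/min.
45% of 400 mg = 180 mg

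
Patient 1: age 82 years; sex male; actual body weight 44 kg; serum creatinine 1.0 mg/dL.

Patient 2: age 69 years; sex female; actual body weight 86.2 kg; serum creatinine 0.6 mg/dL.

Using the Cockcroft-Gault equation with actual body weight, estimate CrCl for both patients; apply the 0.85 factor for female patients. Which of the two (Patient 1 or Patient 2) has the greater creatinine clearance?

Patient 2

Patient 1: CrCl = (140 − 82) × 44 / (72 × 1) = 2552.0 / 72.00 ≈ 35.4 mL/min
Patient 2: CrCl = (140 − 69) × 86.2 / (72 × 0.6) × 0.85 = 6120.2 / 43.20 × 0.85 ≈ 120.4 mL/min
35.4 vs 120.4 mL/min → Patient 2 is higher.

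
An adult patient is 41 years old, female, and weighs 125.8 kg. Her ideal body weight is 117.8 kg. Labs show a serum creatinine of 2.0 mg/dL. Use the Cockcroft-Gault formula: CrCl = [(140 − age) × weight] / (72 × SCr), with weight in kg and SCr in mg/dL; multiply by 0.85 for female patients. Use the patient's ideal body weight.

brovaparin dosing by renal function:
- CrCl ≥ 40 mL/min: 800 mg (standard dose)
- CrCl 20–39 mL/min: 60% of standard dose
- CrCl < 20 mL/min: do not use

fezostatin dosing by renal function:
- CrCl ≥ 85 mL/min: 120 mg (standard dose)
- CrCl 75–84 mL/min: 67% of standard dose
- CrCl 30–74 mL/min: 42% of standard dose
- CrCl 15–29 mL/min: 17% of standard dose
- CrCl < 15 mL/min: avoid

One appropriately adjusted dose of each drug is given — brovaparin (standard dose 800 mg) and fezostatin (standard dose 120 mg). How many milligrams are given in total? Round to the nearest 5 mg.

CrCl = (140 − 41) × 117.8 / (72 × 2) × 0.85 = 11662.2 / 144.00 × 0.85 ≈ 68.8 mL/min
CrCl ≈ 69 mL/min.
brovaparin: ≥ 40 mL/min → 100% of 800 mg = 800 mg.
fezostatin: 30–74 mL/min → 42% of 120 mg = 50.4 mg.
Total = 800 + 50.4 = 850.4 mg.

850 mg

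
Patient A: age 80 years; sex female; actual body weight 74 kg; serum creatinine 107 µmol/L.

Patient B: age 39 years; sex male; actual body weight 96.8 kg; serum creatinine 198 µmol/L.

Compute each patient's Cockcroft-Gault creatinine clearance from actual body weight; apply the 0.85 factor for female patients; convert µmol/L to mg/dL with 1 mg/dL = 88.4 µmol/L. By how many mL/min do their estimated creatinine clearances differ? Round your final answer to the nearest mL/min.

17 mL/min

Patient A: SCr = 107 / 88.4 = 1.21 mg/dL
Patient A: CrCl = (140 − 80) × 74 / (72 × 1.21) × 0.85 = 4440.0 / 87.12 × 0.85 ≈ 43.3 mL/min
Patient B: SCr = 198 / 88.4 = 2.24 mg/dL
Patient B: CrCl = (140 − 39) × 96.8 / (72 × 2.24) = 9776.8 / 161.28 ≈ 60.6 mL/min
|43.3 − 60.6| = 17.3 mL/min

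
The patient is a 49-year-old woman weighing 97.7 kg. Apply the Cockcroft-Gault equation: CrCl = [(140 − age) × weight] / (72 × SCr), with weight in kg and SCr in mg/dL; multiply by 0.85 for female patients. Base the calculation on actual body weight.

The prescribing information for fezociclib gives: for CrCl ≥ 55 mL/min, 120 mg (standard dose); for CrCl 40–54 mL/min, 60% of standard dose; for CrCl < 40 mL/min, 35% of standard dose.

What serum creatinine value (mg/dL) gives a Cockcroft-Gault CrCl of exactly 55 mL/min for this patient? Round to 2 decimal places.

1.91 mg/dL

Standard dose requires CrCl ≥ 55 mL/min.
Set (140 − 49) × 97.7 × 0.85 / (72 × SCr) = 55
SCr = (140 − 49) × 97.7 × 0.85 / (72 × 55) = 1.908 mg/dL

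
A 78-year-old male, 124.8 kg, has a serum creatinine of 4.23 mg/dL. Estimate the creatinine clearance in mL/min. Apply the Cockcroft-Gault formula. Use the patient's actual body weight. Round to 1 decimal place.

25.4 mL/min

CrCl = (140 − 78) × 124.8 / (72 × 4.23) = 7737.6 / 304.56 ≈ 25.4 mL/min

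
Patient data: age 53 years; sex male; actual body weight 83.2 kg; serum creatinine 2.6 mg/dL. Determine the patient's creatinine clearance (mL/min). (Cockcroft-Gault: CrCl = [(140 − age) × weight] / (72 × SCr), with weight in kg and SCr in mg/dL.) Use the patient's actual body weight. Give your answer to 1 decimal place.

38.7 mL/min

CrCl = (140 − 53) × 83.2 / (72 × 2.6) = 7238.4 / 187.20 ≈ 38.7 mL/min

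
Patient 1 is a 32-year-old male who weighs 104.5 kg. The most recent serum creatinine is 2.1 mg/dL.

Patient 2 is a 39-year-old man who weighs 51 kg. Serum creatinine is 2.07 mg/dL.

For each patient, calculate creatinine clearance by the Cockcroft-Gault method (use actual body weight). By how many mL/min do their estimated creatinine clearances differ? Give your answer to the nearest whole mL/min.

40 mL/min

Patient 1: CrCl = (140 − 32) × 104.5 / (72 × 2.1) = 11286.0 / 151.20 ≈ 74.6 mL/min
Patient 2: CrCl = (140 − 39) × 51 / (72 × 2.07) = 5151.0 / 149.04 ≈ 34.6 mL/min
|74.6 − 34.6| = 40.0 mL/min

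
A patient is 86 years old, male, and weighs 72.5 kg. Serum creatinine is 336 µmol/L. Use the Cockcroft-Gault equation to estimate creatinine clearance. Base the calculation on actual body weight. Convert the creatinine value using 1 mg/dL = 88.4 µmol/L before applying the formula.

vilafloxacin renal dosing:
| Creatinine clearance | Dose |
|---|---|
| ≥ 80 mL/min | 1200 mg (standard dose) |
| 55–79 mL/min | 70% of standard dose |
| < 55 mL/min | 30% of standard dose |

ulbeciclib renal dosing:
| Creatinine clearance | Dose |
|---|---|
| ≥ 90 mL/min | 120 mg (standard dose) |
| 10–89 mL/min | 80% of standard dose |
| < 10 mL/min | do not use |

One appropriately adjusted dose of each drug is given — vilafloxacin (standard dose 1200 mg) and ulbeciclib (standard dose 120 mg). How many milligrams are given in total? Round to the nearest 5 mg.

455 mg

SCr = 336 / 88.4 = 3.801 mg/dL
CrCl = (140 − 86) × 72.5 / (72 × 3.801) = 3915.0 / 273.67 ≈ 14.3 mL/min
CrCl ≈ 14 mL/min.
vilafloxacin: < 55 mL/min → 30% of 1200 mg = 360 mg.
ulbeciclib: 10–89 mL/min → 80% of 120 mg = 96 mg.
Total = 360 + 96 = 456 mg.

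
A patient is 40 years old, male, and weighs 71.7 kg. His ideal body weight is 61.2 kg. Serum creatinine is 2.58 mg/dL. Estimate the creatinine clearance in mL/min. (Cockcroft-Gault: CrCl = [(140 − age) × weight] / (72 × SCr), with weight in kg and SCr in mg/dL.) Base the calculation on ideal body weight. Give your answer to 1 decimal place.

CrCl = (140 − 40) × 61.2 / (72 × 2.58) = 6120.0 / 185.76 ≈ 32.9 mL/min

32.9 mL/min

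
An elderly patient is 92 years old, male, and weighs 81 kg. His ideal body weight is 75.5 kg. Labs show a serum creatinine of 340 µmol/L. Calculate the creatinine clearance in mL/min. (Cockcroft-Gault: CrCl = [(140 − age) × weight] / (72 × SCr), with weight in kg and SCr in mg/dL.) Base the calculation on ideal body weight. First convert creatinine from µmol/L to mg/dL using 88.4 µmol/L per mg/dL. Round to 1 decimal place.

SCr = 340 / 88.4 = 3.846 mg/dL
CrCl = (140 − 92) × 75.5 / (72 × 3.846) = 3624.0 / 276.91 ≈ 13.1 mL/min

13.1 mL/min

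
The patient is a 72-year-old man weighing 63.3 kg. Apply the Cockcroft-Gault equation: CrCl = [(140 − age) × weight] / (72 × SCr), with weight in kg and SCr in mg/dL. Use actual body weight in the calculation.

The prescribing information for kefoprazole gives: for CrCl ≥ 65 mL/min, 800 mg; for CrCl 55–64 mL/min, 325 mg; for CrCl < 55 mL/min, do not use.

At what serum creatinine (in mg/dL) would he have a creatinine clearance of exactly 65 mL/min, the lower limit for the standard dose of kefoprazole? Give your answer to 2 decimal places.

0.92 mg/dL

Standard dose requires CrCl ≥ 65 mL/min.
Set (140 − 72) × 63.3 / (72 × SCr) = 65
SCr = (140 − 72) × 63.3 / (72 × 65) = 0.920 mg/dL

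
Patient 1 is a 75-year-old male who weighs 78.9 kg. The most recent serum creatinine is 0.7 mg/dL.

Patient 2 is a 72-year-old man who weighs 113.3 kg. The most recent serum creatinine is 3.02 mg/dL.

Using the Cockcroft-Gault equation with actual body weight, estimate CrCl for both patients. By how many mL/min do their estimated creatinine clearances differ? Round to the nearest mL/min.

66 mL/min

Patient 1: CrCl = (140 − 75) × 78.9 / (72 × 0.7) = 5128.5 / 50.40 ≈ 101.8 mL/min
Patient 2: CrCl = (140 − 72) × 113.3 / (72 × 3.02) = 7704.4 / 217.44 ≈ 35.4 mL/min
|101.8 − 35.4| = 66.4 mL/min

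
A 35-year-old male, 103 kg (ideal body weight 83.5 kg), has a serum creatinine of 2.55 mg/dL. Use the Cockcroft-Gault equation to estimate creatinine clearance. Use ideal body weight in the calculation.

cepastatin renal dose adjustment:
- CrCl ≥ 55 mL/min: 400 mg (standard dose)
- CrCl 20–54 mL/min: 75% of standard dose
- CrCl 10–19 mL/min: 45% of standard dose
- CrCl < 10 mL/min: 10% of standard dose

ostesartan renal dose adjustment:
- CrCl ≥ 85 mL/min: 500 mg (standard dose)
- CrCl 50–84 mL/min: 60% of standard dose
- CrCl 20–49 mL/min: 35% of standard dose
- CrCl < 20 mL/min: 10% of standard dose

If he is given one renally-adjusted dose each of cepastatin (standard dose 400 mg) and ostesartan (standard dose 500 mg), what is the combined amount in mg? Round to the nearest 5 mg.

475 mg

CrCl = (140 − 35) × 83.5 / (72 × 2.55) = 8767.5 / 183.60 ≈ 47.8 mL/min
CrCl ≈ 48 mL/min.
cepastatin: 20–54 mL/min → 75% of 400 mg = 300 mg.
ostesartan: 20–49 mL/min → 35% of 500 mg = 175 mg.
Total = 300 + 175 = 475 mg.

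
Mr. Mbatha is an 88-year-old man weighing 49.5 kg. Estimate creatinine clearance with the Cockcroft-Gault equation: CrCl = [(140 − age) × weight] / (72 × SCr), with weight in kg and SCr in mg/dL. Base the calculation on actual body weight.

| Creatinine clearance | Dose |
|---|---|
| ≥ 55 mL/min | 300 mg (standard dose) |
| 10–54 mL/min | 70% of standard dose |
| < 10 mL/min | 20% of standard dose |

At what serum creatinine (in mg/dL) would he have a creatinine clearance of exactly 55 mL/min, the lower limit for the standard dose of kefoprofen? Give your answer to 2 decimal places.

0.65 mg/dL

Standard dose requires CrCl ≥ 55 mL/min.
Set (140 − 88) × 49.5 / (72 × SCr) = 55
SCr = (140 − 88) × 49.5 / (72 × 55) = 0.650 mg/dL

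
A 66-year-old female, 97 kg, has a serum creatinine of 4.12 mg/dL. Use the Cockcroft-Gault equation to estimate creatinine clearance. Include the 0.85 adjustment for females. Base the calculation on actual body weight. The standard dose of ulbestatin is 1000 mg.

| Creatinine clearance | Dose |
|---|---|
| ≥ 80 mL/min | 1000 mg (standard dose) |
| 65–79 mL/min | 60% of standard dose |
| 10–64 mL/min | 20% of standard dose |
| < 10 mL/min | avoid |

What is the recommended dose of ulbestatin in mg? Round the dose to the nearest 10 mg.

200 mg

CrCl = (140 − 66) × 97 / (72 × 4.12) × 0.85 = 7178.0 / 296.64 × 0.85 ≈ 20.6 mL/min
CrCl ≈ 21 mL/min → bracket 10–64 mL/min.
20% of 1000 mg = 200 mg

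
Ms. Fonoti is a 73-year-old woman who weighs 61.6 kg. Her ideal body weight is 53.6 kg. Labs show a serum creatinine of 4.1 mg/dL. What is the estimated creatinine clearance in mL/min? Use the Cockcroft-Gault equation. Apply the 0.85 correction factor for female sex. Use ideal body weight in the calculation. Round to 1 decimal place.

CrCl = (140 − 73) × 53.6 / (72 × 4.1) × 0.85 = 3591.2 / 295.20 × 0.85 ≈ 10.3 mL/min

10.3 mL/min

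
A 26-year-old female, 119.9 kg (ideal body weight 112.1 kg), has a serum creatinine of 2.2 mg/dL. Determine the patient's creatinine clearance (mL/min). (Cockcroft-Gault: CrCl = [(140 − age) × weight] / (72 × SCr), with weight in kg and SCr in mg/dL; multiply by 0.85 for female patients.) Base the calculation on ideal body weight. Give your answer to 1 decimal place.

68.6 mL/min

CrCl = (140 − 26) × 112.1 / (72 × 2.2) × 0.85 = 12779.4 / 158.40 × 0.85 ≈ 68.6 mL/min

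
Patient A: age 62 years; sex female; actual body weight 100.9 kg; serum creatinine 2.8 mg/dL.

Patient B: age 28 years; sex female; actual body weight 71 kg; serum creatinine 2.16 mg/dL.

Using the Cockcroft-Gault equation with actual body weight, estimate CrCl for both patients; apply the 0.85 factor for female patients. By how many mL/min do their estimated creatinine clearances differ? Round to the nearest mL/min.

Patient A: CrCl = (140 − 62) × 100.9 / (72 × 2.8) × 0.85 = 7870.2 / 201.60 × 0.85 ≈ 33.2 mL/min
Patient B: CrCl = (140 − 28) × 71 / (72 × 2.16) × 0.85 = 7952.0 / 155.52 × 0.85 ≈ 43.5 mL/min
|33.2 − 43.5| = 10.3 mL/min

10 mL/min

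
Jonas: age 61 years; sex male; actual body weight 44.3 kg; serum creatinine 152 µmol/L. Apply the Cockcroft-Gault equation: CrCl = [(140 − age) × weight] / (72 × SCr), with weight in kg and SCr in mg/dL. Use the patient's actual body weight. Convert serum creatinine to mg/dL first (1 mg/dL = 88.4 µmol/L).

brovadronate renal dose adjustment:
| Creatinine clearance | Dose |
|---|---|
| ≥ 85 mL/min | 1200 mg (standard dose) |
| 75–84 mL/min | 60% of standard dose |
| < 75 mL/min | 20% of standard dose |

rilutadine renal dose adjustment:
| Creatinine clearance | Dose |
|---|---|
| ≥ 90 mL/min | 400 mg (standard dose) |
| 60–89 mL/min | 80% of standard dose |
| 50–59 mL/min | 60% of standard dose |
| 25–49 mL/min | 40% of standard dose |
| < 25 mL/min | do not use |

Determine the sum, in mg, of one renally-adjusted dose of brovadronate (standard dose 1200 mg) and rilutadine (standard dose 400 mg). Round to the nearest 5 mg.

SCr = 152 / 88.4 = 1.719 mg/dL
CrCl = (140 − 61) × 44.3 / (72 × 1.719) = 3499.7 / 123.77 ≈ 28.3 mL/min
CrCl ≈ 28 mL/min.
brovadronate: < 75 mL/min → 20% of 1200 mg = 240 mg.
rilutadine: 25–49 mL/min → 40% of 400 mg = 160 mg.
Total = 240 + 160 = 400 mg.

400 mg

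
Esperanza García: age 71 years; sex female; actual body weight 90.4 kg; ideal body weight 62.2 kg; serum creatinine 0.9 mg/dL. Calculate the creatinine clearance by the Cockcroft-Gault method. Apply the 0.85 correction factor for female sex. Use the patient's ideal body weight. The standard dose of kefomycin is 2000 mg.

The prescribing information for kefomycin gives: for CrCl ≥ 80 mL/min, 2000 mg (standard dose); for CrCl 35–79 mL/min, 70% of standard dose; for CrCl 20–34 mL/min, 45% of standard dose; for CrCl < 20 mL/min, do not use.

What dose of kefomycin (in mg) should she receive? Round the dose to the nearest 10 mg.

1400 mg

CrCl = (140 − 71) × 62.2 / (72 × 0.9) × 0.85 = 4291.8 / 64.80 × 0.85 ≈ 56.3 mL/min
CrCl ≈ 56 mL/min → bracket 35–79 mL/min.
70% of 2000 mg = 1400 mg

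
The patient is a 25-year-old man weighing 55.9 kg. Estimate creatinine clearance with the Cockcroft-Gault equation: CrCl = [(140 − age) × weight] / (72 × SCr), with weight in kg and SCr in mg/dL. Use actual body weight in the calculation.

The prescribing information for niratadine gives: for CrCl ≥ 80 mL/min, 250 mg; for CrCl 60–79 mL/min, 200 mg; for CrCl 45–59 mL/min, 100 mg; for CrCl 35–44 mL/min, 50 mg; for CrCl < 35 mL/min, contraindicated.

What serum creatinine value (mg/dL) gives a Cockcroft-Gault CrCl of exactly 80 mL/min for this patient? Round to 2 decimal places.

Standard dose requires CrCl ≥ 80 mL/min.
Set (140 − 25) × 55.9 / (72 × SCr) = 80
SCr = (140 − 25) × 55.9 / (72 × 80) = 1.116 mg/dL

1.12 mg/dL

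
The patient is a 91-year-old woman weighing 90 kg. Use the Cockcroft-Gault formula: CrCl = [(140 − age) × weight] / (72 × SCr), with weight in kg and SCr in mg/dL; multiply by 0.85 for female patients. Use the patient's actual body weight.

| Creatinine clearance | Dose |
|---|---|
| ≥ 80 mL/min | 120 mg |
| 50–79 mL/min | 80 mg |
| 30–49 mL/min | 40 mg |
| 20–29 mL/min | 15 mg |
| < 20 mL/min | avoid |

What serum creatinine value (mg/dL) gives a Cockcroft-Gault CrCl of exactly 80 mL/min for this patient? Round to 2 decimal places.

Standard dose requires CrCl ≥ 80 mL/min.
Set (140 − 91) × 90 × 0.85 / (72 × SCr) = 80
SCr = (140 − 91) × 90 × 0.85 / (72 × 80) = 0.651 mg/dL

0.65 mg/dL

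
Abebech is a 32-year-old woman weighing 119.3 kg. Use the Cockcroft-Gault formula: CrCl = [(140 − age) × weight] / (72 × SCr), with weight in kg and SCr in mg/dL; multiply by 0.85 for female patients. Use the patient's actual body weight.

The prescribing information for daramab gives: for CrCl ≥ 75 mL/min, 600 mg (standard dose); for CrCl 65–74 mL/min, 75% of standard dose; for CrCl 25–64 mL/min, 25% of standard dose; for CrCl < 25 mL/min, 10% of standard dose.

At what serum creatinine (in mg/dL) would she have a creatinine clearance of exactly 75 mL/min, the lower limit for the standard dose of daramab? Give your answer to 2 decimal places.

2.03 mg/dL

Standard dose requires CrCl ≥ 75 mL/min.
Set (140 − 32) × 119.3 × 0.85 / (72 × SCr) = 75
SCr = (140 − 32) × 119.3 × 0.85 / (72 × 75) = 2.028 mg/dL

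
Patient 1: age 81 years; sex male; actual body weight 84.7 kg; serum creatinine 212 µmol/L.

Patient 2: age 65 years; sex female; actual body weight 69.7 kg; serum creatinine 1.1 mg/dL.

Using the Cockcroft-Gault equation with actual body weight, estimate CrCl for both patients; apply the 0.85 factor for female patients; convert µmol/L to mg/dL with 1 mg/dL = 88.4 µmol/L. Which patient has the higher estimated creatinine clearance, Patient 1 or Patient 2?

Patient 1: SCr = 212 / 88.4 = 2.398 mg/dL
Patient 1: CrCl = (140 − 81) × 84.7 / (72 × 2.398) = 4997.3 / 172.66 ≈ 28.9 mL/min
Patient 2: CrCl = (140 − 65) × 69.7 / (72 × 1.1) × 0.85 = 5227.5 / 79.20 × 0.85 ≈ 56.1 mL/min
28.9 vs 56.1 mL/min → Patient 2 is higher.

Patient 2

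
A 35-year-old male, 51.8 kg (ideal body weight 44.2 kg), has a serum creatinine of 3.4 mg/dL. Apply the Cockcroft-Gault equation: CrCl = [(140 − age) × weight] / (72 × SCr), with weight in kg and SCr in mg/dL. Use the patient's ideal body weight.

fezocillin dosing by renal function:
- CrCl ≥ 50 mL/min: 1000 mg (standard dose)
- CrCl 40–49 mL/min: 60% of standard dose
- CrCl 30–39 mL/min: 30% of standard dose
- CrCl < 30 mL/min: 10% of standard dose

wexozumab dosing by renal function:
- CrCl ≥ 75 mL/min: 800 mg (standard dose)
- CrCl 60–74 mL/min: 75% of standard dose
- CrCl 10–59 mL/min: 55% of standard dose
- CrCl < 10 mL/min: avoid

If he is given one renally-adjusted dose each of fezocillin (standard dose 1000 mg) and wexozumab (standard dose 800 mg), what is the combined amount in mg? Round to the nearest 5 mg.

CrCl = (140 − 35) × 44.2 / (72 × 3.4) = 4641.0 / 244.80 ≈ 19.0 mL/min
CrCl ≈ 19 mL/min.
fezocillin: < 30 mL/min → 10% of 1000 mg = 100 mg.
wexozumab: 10–59 mL/min → 55% of 800 mg = 440 mg.
Total = 100 + 440 = 540 mg.

540 mg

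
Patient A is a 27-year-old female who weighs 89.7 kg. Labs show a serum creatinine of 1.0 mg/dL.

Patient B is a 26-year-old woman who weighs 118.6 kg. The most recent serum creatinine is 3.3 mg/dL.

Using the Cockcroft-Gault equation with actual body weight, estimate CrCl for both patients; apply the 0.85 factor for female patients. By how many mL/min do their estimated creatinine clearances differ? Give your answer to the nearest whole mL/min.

71 mL/min

Patient A: CrCl = (140 − 27) × 89.7 / (72 × 1) × 0.85 = 10136.1 / 72.00 × 0.85 ≈ 119.7 mL/min
Patient B: CrCl = (140 − 26) × 118.6 / (72 × 3.3) × 0.85 = 13520.4 / 237.60 × 0.85 ≈ 48.4 mL/min
|119.7 − 48.4| = 71.3 mL/min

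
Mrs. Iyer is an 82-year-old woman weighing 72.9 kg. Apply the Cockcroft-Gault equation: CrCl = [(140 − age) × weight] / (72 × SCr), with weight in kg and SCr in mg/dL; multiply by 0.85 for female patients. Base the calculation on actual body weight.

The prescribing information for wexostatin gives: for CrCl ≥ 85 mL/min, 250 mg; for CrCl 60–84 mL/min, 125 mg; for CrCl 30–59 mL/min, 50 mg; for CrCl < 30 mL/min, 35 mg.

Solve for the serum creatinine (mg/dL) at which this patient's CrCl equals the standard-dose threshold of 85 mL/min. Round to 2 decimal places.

Standard dose requires CrCl ≥ 85 mL/min.
Set (140 − 82) × 72.9 × 0.85 / (72 × SCr) = 85
SCr = (140 − 82) × 72.9 × 0.85 / (72 × 85) = 0.587 mg/dL

0.59 mg/dL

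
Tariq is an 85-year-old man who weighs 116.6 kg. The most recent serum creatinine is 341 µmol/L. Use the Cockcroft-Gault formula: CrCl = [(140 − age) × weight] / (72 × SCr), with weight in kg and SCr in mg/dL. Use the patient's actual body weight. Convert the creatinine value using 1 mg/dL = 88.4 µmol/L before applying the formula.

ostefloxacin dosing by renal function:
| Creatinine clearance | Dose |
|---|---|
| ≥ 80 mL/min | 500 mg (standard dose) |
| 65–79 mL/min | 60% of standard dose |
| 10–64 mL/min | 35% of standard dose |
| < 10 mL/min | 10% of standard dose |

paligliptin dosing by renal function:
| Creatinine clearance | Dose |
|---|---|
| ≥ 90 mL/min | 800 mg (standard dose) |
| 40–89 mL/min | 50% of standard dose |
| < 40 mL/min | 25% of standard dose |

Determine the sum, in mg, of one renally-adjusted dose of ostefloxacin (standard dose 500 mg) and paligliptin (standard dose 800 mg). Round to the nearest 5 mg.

SCr = 341 / 88.4 = 3.857 mg/dL
CrCl = (140 − 85) × 116.6 / (72 × 3.857) = 6413.0 / 277.70 ≈ 23.1 mL/min
CrCl ≈ 23 mL/min.
ostefloxacin: 10–64 mL/min → 35% of 500 mg = 175 mg.
paligliptin: < 40 mL/min → 25% of 800 mg = 200 mg.
Total = 175 + 200 = 375 mg.

375 mg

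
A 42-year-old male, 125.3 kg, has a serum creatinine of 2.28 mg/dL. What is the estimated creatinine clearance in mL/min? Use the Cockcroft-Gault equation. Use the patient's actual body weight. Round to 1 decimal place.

74.8 mL/min

CrCl = (140 − 42) × 125.3 / (72 × 2.28) = 12279.4 / 164.16 ≈ 74.8 mL/min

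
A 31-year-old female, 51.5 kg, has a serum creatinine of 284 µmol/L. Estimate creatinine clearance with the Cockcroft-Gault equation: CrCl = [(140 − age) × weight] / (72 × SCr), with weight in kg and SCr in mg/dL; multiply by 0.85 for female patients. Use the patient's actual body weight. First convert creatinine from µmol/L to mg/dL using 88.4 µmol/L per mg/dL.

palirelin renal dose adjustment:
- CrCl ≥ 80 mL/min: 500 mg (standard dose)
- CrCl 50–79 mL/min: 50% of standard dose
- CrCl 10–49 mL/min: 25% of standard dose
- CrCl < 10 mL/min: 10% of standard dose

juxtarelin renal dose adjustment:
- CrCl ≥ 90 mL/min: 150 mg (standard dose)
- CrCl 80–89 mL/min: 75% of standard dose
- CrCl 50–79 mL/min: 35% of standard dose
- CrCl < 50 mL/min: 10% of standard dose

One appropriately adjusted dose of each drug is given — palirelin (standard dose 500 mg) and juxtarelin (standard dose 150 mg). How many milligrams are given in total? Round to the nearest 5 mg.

SCr = 284 / 88.4 = 3.213 mg/dL
CrCl = (140 − 31) × 51.5 / (72 × 3.213) × 0.85 = 5613.5 / 231.34 × 0.85 ≈ 20.6 mL/min
CrCl ≈ 21 mL/min.
palirelin: 10–49 mL/min → 25% of 500 mg = 125 mg.
juxtarelin: < 50 mL/min → 10% of 150 mg = 15 mg.
Total = 125 + 15 = 140 mg.

140 mg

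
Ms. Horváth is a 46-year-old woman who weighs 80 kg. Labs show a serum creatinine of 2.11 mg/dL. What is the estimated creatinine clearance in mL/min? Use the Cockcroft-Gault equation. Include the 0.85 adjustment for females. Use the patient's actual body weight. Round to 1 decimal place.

42.1 mL/min

CrCl = (140 − 46) × 80 / (72 × 2.11) × 0.85 = 7520.0 / 151.92 × 0.85 ≈ 42.1 mL/min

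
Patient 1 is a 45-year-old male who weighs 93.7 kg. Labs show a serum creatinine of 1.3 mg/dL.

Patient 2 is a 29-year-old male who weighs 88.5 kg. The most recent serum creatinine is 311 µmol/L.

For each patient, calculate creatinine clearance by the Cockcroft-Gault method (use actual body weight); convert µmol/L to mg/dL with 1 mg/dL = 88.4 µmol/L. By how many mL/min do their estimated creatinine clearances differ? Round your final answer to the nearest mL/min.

56 mL/min

Patient 1: CrCl = (140 − 45) × 93.7 / (72 × 1.3) = 8901.5 / 93.60 ≈ 95.1 mL/min
Patient 2: SCr = 311 / 88.4 = 3.518 mg/dL
Patient 2: CrCl = (140 − 29) × 88.5 / (72 × 3.518) = 9823.5 / 253.30 ≈ 38.8 mL/min
|95.1 − 38.8| = 56.3 mL/min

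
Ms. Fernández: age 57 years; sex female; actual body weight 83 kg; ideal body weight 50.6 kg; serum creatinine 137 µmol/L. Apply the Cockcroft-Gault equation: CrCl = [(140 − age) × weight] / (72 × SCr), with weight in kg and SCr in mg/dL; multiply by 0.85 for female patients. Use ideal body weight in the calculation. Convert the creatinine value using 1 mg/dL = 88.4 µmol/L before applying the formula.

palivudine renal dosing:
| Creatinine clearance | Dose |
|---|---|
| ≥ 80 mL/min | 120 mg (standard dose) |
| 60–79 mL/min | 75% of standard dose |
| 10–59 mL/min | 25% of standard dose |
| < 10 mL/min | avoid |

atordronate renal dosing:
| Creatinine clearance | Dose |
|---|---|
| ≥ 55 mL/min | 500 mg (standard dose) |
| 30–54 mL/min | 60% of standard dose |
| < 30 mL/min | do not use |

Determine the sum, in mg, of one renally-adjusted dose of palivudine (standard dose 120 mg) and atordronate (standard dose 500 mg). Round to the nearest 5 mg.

330 mg

SCr = 137 / 88.4 = 1.55 mg/dL
CrCl = (140 − 57) × 50.6 / (72 × 1.55) × 0.85 = 4199.8 / 111.60 × 0.85 ≈ 32.0 mL/min
CrCl ≈ 32 mL/min.
palivudine: 10–59 mL/min → 25% of 120 mg = 30 mg.
atordronate: 30–54 mL/min → 60% of 500 mg = 300 mg.
Total = 30 + 300 = 330 mg.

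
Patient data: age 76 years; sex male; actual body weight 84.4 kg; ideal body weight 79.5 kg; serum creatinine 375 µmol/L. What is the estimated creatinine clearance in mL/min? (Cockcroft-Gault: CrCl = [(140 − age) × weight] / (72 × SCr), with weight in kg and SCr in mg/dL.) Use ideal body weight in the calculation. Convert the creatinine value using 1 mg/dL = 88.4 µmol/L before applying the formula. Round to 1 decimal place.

SCr = 375 / 88.4 = 4.242 mg/dL
CrCl = (140 − 76) × 79.5 / (72 × 4.242) = 5088.0 / 305.42 ≈ 16.7 mL/min

16.7 mL/min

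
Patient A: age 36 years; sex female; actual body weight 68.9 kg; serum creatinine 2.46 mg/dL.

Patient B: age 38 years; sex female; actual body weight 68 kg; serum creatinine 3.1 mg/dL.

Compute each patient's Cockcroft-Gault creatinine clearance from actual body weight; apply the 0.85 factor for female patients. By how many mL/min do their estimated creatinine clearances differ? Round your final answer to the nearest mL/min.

Patient A: CrCl = (140 − 36) × 68.9 / (72 × 2.46) × 0.85 = 7165.6 / 177.12 × 0.85 ≈ 34.4 mL/min
Patient B: CrCl = (140 − 38) × 68 / (72 × 3.1) × 0.85 = 6936.0 / 223.20 × 0.85 ≈ 26.4 mL/min
|34.4 − 26.4| = 8.0 mL/min

8 mL/min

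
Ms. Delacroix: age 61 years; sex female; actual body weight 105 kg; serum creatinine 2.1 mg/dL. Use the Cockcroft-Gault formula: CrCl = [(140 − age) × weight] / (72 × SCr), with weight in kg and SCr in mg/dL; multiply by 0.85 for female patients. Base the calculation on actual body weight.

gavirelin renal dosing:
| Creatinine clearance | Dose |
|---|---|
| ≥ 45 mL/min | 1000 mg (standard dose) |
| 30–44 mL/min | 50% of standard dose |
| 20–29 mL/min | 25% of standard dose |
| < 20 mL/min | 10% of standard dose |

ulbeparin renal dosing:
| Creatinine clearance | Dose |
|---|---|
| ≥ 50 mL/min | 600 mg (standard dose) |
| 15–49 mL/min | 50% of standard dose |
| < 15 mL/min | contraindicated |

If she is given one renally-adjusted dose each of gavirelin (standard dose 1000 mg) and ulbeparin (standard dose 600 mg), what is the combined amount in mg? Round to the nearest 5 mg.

1300 mg

CrCl = (140 − 61) × 105 / (72 × 2.1) × 0.85 = 8295.0 / 151.20 × 0.85 ≈ 46.6 mL/min
CrCl ≈ 47 mL/min.
gavirelin: ≥ 45 mL/min → 100% of 1000 mg = 1000 mg.
ulbeparin: 15–49 mL/min → 50% of 600 mg = 300 mg.
Total = 1000 + 300 = 1300 mg.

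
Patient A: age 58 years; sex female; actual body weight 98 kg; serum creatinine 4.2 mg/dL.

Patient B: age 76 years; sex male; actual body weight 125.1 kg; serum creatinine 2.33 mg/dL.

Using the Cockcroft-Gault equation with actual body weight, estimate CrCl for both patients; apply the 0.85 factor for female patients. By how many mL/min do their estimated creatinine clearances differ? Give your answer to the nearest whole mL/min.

25 mL/min

Patient A: CrCl = (140 − 58) × 98 / (72 × 4.2) × 0.85 = 8036.0 / 302.40 × 0.85 ≈ 22.6 mL/min
Patient B: CrCl = (140 − 76) × 125.1 / (72 × 2.33) = 8006.4 / 167.76 ≈ 47.7 mL/min
|22.6 − 47.7| = 25.1 mL/min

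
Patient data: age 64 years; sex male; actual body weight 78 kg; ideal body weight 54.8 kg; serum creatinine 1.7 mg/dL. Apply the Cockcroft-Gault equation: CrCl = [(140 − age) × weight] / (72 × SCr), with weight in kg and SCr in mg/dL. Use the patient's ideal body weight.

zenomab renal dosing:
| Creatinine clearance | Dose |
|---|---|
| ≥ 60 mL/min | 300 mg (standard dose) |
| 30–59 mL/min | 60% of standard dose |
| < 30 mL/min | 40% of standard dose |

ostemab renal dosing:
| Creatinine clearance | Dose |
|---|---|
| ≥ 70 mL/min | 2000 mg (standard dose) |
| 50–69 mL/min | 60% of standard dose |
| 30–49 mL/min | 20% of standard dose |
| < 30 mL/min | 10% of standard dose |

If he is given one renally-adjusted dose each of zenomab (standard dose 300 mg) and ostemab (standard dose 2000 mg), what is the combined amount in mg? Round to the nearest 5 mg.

580 mg

CrCl = (140 − 64) × 54.8 / (72 × 1.7) = 4164.8 / 122.40 ≈ 34.0 mL/min
CrCl ≈ 34 mL/min.
zenomab: 30–59 mL/min → 60% of 300 mg = 180 mg.
ostemab: 30–49 mL/min → 20% of 2000 mg = 400 mg.
Total = 180 + 400 = 580 mg.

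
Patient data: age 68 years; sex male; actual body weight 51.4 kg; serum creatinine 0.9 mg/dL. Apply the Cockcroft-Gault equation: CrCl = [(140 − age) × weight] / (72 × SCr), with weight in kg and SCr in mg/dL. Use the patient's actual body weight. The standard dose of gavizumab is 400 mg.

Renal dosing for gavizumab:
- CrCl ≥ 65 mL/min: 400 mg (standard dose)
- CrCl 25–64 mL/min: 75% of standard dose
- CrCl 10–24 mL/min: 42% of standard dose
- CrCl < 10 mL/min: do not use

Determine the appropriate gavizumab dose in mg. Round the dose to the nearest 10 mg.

300 mg

CrCl = (140 − 68) × 51.4 / (72 × 0.9) = 3700.8 / 64.80 ≈ 57.1 mL/min
CrCl ≈ 57 mL/min → bracket 25–64 mL/min.
75% of 400 mg = 300 mg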